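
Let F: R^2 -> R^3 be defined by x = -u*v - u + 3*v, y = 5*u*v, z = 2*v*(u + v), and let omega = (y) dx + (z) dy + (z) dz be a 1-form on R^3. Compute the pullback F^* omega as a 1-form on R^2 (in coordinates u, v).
F^* omega = (v*(9*u*v - 5*u + 14*v^2)) du + (v*(9*u^2 + 22*u*v + 15*u + 8*v^2)) dv

Using F^*(f dg) = (f ∘ F) d(g ∘ F), substitute each coordinate x_i by F_i(u, v) in f_i, and replace dx_i by d F_i = (∂F_i/∂u) du + (∂F_i/∂v) dv.
  For the x component: f_1(F) = 5*u*v; d F_1 = (-v - 1) du + (3 - u) dv
  For the y component: f_2(F) = 2*v*(u + v); d F_2 = (5*v) du + (5*u) dv
  For the z component: f_3(F) = 2*v*(u + v); d F_3 = (2*v) du + (2*u + 4*v) dv
Combining and collecting du, dv coefficients:
  coeff of du: v*(9*u*v - 5*u + 14*v^2)
  coeff of dv: v*(9*u^2 + 22*u*v + 15*u + 8*v^2)
F^* omega = (v*(9*u*v - 5*u + 14*v^2)) du + (v*(9*u^2 + 22*u*v + 15*u + 8*v^2)) dv.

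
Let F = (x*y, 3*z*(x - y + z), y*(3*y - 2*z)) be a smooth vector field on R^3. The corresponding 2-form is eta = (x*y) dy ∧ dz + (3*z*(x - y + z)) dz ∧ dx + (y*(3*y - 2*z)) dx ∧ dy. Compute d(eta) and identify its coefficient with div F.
d(eta) = (-y - 3*z) dx ∧ dy ∧ dz; div F = -y - 3*z

For a 2-form in R^3 of the form above, applying d gives a 3-form with coefficient ∂P/∂x + ∂Q/∂y + ∂R/∂z:
  ∂P/∂x = y
  ∂Q/∂y = -3*z
  ∂R/∂z = -2*y
Sum = -y - 3*z, which is exactly div F.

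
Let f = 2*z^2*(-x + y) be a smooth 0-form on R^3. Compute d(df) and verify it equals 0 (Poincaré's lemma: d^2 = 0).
d(df) = 0

Step 1: df = sum_i (∂f/∂x_i) dx_i = (-2*z^2) dx + (2*z^2) dy + (4*z*(-x + y)) dz.
Step 2: Apply d again. Using the 1-form formula, the coefficient of dx ∧ dy in d(df) is ∂^2 f/∂x ∂y - ∂^2 f/∂y ∂x = (0) - (0) = 0 (equality of mixed partials for smooth f).
Similarly for dx ∧ dz and dy ∧ dz — all coefficients vanish. So d(df) = 0.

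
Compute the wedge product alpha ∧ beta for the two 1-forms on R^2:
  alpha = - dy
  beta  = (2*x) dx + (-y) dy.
alpha ∧ beta = (2*x) dx ∧ dy

Distribute the wedge, using dx_i ∧ dx_j = -dx_j ∧ dx_i and dx_i ∧ dx_i = 0. For each pair (i, j) with i < j, the coefficient of dx_i ∧ dx_j in alpha ∧ beta is (alpha_i * beta_j - alpha_j * beta_i). Collecting: alpha ∧ beta = (2*x) dx ∧ dy.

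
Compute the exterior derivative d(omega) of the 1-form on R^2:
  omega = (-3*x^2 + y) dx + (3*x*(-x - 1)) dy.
d(omega) = (-6*x - 4) dx ∧ dy

For a 1-form omega = sum_i f_i dx_i, the exterior derivative is
  d(omega) = sum_{i < j} (∂f_j/∂x_i - ∂f_i/∂x_j) dx_i ∧ dx_j.
  coefficient of dx ∧ dy: ∂f_2/∂x - ∂f_1/∂y = ∂(3*x*(-x - 1))/∂x - ∂(-3*x^2 + y)/∂y = -6*x - 4
Assembling: d(omega) = (-6*x - 4) dx ∧ dy.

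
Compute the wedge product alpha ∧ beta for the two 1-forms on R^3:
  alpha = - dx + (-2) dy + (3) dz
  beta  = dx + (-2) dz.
alpha ∧ beta = (-1) dx ∧ dz + (2) dx ∧ dy + (4) dy ∧ dz

Distribute the wedge, using dx_i ∧ dx_j = -dx_j ∧ dx_i and dx_i ∧ dx_i = 0. For each pair (i, j) with i < j, the coefficient of dx_i ∧ dx_j in alpha ∧ beta is (alpha_i * beta_j - alpha_j * beta_i). Collecting: alpha ∧ beta = (-1) dx ∧ dz + (2) dx ∧ dy + (4) dy ∧ dz.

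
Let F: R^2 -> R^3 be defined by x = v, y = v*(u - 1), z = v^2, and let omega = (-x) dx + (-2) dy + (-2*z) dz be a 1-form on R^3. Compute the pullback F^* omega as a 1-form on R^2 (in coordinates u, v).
F^* omega = (-2*v) du + (-2*u - 4*v^3 - v + 2) dv

Using F^*(f dg) = (f ∘ F) d(g ∘ F), substitute each coordinate x_i by F_i(u, v) in f_i, and replace dx_i by d F_i = (∂F_i/∂u) du + (∂F_i/∂v) dv.
  For the x component: f_1(F) = -v; d F_1 = (0) du + (1) dv
  For the y component: f_2(F) = -2; d F_2 = (v) du + (u - 1) dv
  For the z component: f_3(F) = -2*v^2; d F_3 = (0) du + (2*v) dv
Combining and collecting du, dv coefficients:
  coeff of du: -2*v
  coeff of dv: -2*u - 4*v^3 - v + 2
F^* omega = (-2*v) du + (-2*u - 4*v^3 - v + 2) dv.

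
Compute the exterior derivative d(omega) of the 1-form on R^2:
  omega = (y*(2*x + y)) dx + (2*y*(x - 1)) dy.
d(omega) = (-2*x) dx ∧ dy

For a 1-form omega = sum_i f_i dx_i, the exterior derivative is
  d(omega) = sum_{i < j} (∂f_j/∂x_i - ∂f_i/∂x_j) dx_i ∧ dx_j.
  coefficient of dx ∧ dy: ∂f_2/∂x - ∂f_1/∂y = ∂(2*y*(x - 1))/∂x - ∂(y*(2*x + y))/∂y = -2*x
Assembling: d(omega) = (-2*x) dx ∧ dy.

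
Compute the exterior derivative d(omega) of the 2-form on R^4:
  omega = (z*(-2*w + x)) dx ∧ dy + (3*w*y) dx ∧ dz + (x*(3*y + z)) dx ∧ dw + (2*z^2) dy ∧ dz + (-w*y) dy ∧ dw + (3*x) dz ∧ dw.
d(omega) = (-5*w + x) dx ∧ dy ∧ dz + (-3*x - 2*z) dx ∧ dy ∧ dw + (-x + 3*y + 3) dx ∧ dz ∧ dw

For a 2-form omega = sum_{i<j} g_{ij} dx_i ∧ dx_j, the exterior derivative is
  d(omega) = sum_{i<j} d(g_{ij}) ∧ dx_i ∧ dx_j = sum_{i<j, k} (∂g_{ij}/∂x_k) dx_k ∧ dx_i ∧ dx_j.
Expand each term, using dx_k ∧ dx_i ∧ dx_j = sgn(permutation) dx_{(a)} ∧ dx_{(b)} ∧ dx_{(c)} with (a < b < c) sorted:
  d(z*(-2*w + x)) includes (∂/∂z)(z*(-2*w + x)) dz = (-2*w + x) dz, which multiplied by dx ∧ dy gives (-2*w + x) dx ∧ dy ∧ dz
  d(z*(-2*w + x)) includes (∂/∂w)(z*(-2*w + x)) dw = (-2*z) dw, which multiplied by dx ∧ dy gives (-2*z) dx ∧ dy ∧ dw
  d(3*w*y) includes (∂/∂y)(3*w*y) dy = (3*w) dy, which multiplied by dx ∧ dz gives (-3*w) dx ∧ dy ∧ dz
  d(3*w*y) includes (∂/∂w)(3*w*y) dw = (3*y) dw, which multiplied by dx ∧ dz gives (3*y) dx ∧ dz ∧ dw
  d(x*(3*y + z)) includes (∂/∂y)(x*(3*y + z)) dy = (3*x) dy, which multiplied by dx ∧ dw gives (-3*x) dx ∧ dy ∧ dw
  d(x*(3*y + z)) includes (∂/∂z)(x*(3*y + z)) dz = (x) dz, which multiplied by dx ∧ dw gives (-x) dx ∧ dz ∧ dw
  d(3*x) includes (∂/∂x)(3*x) dx = (3) dx, which multiplied by dz ∧ dw gives (3) dx ∧ dz ∧ dw
Collecting like 3-forms: d(omega) = (-5*w + x) dx ∧ dy ∧ dz + (-3*x - 2*z) dx ∧ dy ∧ dw + (-x + 3*y + 3) dx ∧ dz ∧ dw.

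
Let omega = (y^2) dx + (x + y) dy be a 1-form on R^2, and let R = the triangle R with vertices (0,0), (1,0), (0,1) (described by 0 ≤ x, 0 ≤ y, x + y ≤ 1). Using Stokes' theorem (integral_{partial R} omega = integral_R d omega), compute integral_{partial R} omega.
integral_(partial R) omega = 1/6

Stokes: integral_partial_R omega = integral_R d omega with d omega = (∂Q/∂x - ∂P/∂y) dx ∧ dy.
  ∂Q/∂x = 1
  ∂P/∂y = 2*y
  integrand = ∂Q/∂x - ∂P/∂y = 1 - 2*y.
Integrating over R: integral_0^1 integral_0^{1-x} (1 - 2*y) dy dx = 1/6.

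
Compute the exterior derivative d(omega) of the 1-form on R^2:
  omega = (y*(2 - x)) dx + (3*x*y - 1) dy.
d(omega) = (x + 3*y - 2) dx ∧ dy

For a 1-form omega = sum_i f_i dx_i, the exterior derivative is
  d(omega) = sum_{i < j} (∂f_j/∂x_i - ∂f_i/∂x_j) dx_i ∧ dx_j.
  coefficient of dx ∧ dy: ∂f_2/∂x - ∂f_1/∂y = ∂(3*x*y - 1)/∂x - ∂(y*(2 - x))/∂y = x + 3*y - 2
Assembling: d(omega) = (x + 3*y - 2) dx ∧ dy.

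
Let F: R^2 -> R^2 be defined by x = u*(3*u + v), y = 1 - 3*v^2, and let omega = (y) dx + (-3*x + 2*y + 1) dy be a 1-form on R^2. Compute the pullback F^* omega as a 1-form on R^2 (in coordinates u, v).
F^* omega = (-18*u*v^2 + 6*u - 3*v^3 + v) du + (54*u^2*v + 15*u*v^2 + u + 36*v^3 - 18*v) dv

Using F^*(f dg) = (f ∘ F) d(g ∘ F), substitute each coordinate x_i by F_i(u, v) in f_i, and replace dx_i by d F_i = (∂F_i/∂u) du + (∂F_i/∂v) dv.
  For the x component: f_1(F) = 1 - 3*v^2; d F_1 = (6*u + v) du + (u) dv
  For the y component: f_2(F) = -9*u^2 - 3*u*v - 6*v^2 + 3; d F_2 = (0) du + (-6*v) dv
Combining and collecting du, dv coefficients:
  coeff of du: -18*u*v^2 + 6*u - 3*v^3 + v
  coeff of dv: 54*u^2*v + 15*u*v^2 + u + 36*v^3 - 18*v
F^* omega = (-18*u*v^2 + 6*u - 3*v^3 + v) du + (54*u^2*v + 15*u*v^2 + u + 36*v^3 - 18*v) dv.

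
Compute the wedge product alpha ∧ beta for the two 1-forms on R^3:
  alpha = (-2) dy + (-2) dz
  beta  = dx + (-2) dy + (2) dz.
alpha ∧ beta = (2) dx ∧ dy + (-8) dy ∧ dz + (2) dx ∧ dz

Distribute the wedge, using dx_i ∧ dx_j = -dx_j ∧ dx_i and dx_i ∧ dx_i = 0. For each pair (i, j) with i < j, the coefficient of dx_i ∧ dx_j in alpha ∧ beta is (alpha_i * beta_j - alpha_j * beta_i). Collecting: alpha ∧ beta = (2) dx ∧ dy + (-8) dy ∧ dz + (2) dx ∧ dz.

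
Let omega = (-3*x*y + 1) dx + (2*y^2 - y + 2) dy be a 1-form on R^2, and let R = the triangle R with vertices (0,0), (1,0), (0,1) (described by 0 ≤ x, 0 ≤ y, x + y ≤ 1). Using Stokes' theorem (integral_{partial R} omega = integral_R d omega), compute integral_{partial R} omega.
integral_(partial R) omega = 1/2

Stokes: integral_partial_R omega = integral_R d omega with d omega = (∂Q/∂x - ∂P/∂y) dx ∧ dy.
  ∂Q/∂x = 0
  ∂P/∂y = -3*x
  integrand = ∂Q/∂x - ∂P/∂y = 3*x.
Integrating over R: integral_0^1 integral_0^{1-x} (3*x) dy dx = 1/2.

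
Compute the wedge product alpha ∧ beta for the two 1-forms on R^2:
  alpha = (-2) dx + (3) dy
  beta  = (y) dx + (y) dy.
alpha ∧ beta = (-5*y) dx ∧ dy

Distribute the wedge, using dx_i ∧ dx_j = -dx_j ∧ dx_i and dx_i ∧ dx_i = 0. For each pair (i, j) with i < j, the coefficient of dx_i ∧ dx_j in alpha ∧ beta is (alpha_i * beta_j - alpha_j * beta_i). Collecting: alpha ∧ beta = (-5*y) dx ∧ dy.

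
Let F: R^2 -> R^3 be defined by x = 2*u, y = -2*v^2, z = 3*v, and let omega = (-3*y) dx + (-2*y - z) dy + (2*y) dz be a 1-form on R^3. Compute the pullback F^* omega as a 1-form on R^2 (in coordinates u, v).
F^* omega = (12*v^2) du + (-16*v^3) dv

Using F^*(f dg) = (f ∘ F) d(g ∘ F), substitute each coordinate x_i by F_i(u, v) in f_i, and replace dx_i by d F_i = (∂F_i/∂u) du + (∂F_i/∂v) dv.
  For the x component: f_1(F) = 6*v^2; d F_1 = (2) du + (0) dv
  For the y component: f_2(F) = v*(4*v - 3); d F_2 = (0) du + (-4*v) dv
  For the z component: f_3(F) = -4*v^2; d F_3 = (0) du + (3) dv
Combining and collecting du, dv coefficients:
  coeff of du: 12*v^2
  coeff of dv: -16*v^3
F^* omega = (12*v^2) du + (-16*v^3) dv.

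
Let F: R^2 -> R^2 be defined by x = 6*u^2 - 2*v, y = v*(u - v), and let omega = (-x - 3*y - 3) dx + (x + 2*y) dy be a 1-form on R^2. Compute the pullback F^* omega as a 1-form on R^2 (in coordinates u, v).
F^* omega = (-72*u^3 - 30*u^2*v + 38*u*v^2 + 24*u*v - 36*u - 2*v^3 - 2*v^2) du + (6*u^3 - 10*u^2*v + 12*u^2 - 6*u*v^2 + 4*u*v + 4*v^3 - 2*v^2 - 4*v + 6) dv

Using F^*(f dg) = (f ∘ F) d(g ∘ F), substitute each coordinate x_i by F_i(u, v) in f_i, and replace dx_i by d F_i = (∂F_i/∂u) du + (∂F_i/∂v) dv.
  For the x component: f_1(F) = -6*u^2 - 3*u*v + 3*v^2 + 2*v - 3; d F_1 = (12*u) du + (-2) dv
  For the y component: f_2(F) = 6*u^2 + 2*u*v - 2*v^2 - 2*v; d F_2 = (v) du + (u - 2*v) dv
Combining and collecting du, dv coefficients:
  coeff of du: -72*u^3 - 30*u^2*v + 38*u*v^2 + 24*u*v - 36*u - 2*v^3 - 2*v^2
  coeff of dv: 6*u^3 - 10*u^2*v + 12*u^2 - 6*u*v^2 + 4*u*v + 4*v^3 - 2*v^2 - 4*v + 6
F^* omega = (-72*u^3 - 30*u^2*v + 38*u*v^2 + 24*u*v - 36*u - 2*v^3 - 2*v^2) du + (6*u^3 - 10*u^2*v + 12*u^2 - 6*u*v^2 + 4*u*v + 4*v^3 - 2*v^2 - 4*v + 6) dv.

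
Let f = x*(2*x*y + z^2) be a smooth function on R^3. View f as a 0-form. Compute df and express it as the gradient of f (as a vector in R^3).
df = (4*x*y + z^2) dx + (2*x^2) dy + (2*x*z) dz; grad f = (4*x*y + z^2, 2*x^2, 2*x*z)

For a 0-form f, d f = (∂f/∂x) dx + (∂f/∂y) dy + (∂f/∂z) dz. The components of the vector representation are exactly the entries of grad f in Cartesian coordinates:
  ∂f/∂x = 4*x*y + z^2
  ∂f/∂y = 2*x^2
  ∂f/∂z = 2*x*z.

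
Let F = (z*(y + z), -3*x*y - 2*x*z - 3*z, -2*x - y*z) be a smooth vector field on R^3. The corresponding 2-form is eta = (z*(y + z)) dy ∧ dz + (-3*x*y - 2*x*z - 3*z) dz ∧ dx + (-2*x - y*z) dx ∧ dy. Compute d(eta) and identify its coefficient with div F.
d(eta) = (-3*x - y) dx ∧ dy ∧ dz; div F = -3*x - y

For a 2-form in R^3 of the form above, applying d gives a 3-form with coefficient ∂P/∂x + ∂Q/∂y + ∂R/∂z:
  ∂P/∂x = 0
  ∂Q/∂y = -3*x
  ∂R/∂z = -y
Sum = -3*x - y, which is exactly div F.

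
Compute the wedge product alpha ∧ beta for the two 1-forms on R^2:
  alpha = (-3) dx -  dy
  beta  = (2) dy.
alpha ∧ beta = (-6) dx ∧ dy

Distribute the wedge, using dx_i ∧ dx_j = -dx_j ∧ dx_i and dx_i ∧ dx_i = 0. For each pair (i, j) with i < j, the coefficient of dx_i ∧ dx_j in alpha ∧ beta is (alpha_i * beta_j - alpha_j * beta_i). Collecting: alpha ∧ beta = (-6) dx ∧ dy.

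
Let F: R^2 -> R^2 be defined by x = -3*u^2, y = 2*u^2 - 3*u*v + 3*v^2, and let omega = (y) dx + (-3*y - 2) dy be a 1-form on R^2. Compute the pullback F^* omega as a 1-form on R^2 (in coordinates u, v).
F^* omega = (-36*u^3 + 72*u^2*v - 81*u*v^2 - 8*u + 27*v^3 + 6*v) du + (18*u^3 - 63*u^2*v + 81*u*v^2 + 6*u - 54*v^3 - 12*v) dv

Using F^*(f dg) = (f ∘ F) d(g ∘ F), substitute each coordinate x_i by F_i(u, v) in f_i, and replace dx_i by d F_i = (∂F_i/∂u) du + (∂F_i/∂v) dv.
  For the x component: f_1(F) = 2*u^2 - 3*u*v + 3*v^2; d F_1 = (-6*u) du + (0) dv
  For the y component: f_2(F) = -6*u^2 + 9*u*v - 9*v^2 - 2; d F_2 = (4*u - 3*v) du + (-3*u + 6*v) dv
Combining and collecting du, dv coefficients:
  coeff of du: -36*u^3 + 72*u^2*v - 81*u*v^2 - 8*u + 27*v^3 + 6*v
  coeff of dv: 18*u^3 - 63*u^2*v + 81*u*v^2 + 6*u - 54*v^3 - 12*v
F^* omega = (-36*u^3 + 72*u^2*v - 81*u*v^2 - 8*u + 27*v^3 + 6*v) du + (18*u^3 - 63*u^2*v + 81*u*v^2 + 6*u - 54*v^3 - 12*v) dv.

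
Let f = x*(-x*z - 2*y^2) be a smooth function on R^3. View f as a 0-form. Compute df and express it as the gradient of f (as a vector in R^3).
df = (-2*x*z - 2*y^2) dx + (-4*x*y) dy + (-x^2) dz; grad f = (-2*x*z - 2*y^2, -4*x*y, -x^2)

For a 0-form f, d f = (∂f/∂x) dx + (∂f/∂y) dy + (∂f/∂z) dz. The components of the vector representation are exactly the entries of grad f in Cartesian coordinates:
  ∂f/∂x = -2*x*z - 2*y^2
  ∂f/∂y = -4*x*y
  ∂f/∂z = -x^2.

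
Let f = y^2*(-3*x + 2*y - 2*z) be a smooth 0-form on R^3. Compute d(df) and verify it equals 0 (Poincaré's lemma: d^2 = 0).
d(df) = 0

Step 1: df = sum_i (∂f/∂x_i) dx_i = (-3*y^2) dx + (2*y*(-3*x + 3*y - 2*z)) dy + (-2*y^2) dz.
Step 2: Apply d again. Using the 1-form formula, the coefficient of dx ∧ dy in d(df) is ∂^2 f/∂x ∂y - ∂^2 f/∂y ∂x = (-6*y) - (-6*y) = 0 (equality of mixed partials for smooth f).
Similarly for dx ∧ dz and dy ∧ dz — all coefficients vanish. So d(df) = 0.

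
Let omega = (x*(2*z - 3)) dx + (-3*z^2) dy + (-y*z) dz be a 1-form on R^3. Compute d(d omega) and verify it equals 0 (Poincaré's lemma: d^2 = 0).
d(d omega) = 0

Step 1: d omega = sum_{i<j} (∂f_j/∂x_i - ∂f_i/∂x_j) dx_i ∧ dx_j:
  coeff of dx ∧ dy: 0
  coeff of dx ∧ dz: -2*x
  coeff of dy ∧ dz: 5*z
Step 2: Apply d again to each 2-form coefficient. The only possible 3-form in R^3 is dx ∧ dy ∧ dz, with coefficient
  ∂(coeff of dy∧dz)/∂x - ∂(coeff of dx∧dz)/∂y + ∂(coeff of dx∧dy)/∂z
  = ∂/∂x (5*z) - ∂/∂y (-2*x) + ∂/∂z (0).
Each of these terms simplifies to sums of mixed partials that cancel in pairs. The result is 0 (by equality of mixed partials for smooth functions — Schwarz / Clairaut).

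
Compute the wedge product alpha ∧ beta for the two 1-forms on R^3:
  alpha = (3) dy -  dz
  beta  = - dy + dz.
alpha ∧ beta = (2) dy ∧ dz

Distribute the wedge, using dx_i ∧ dx_j = -dx_j ∧ dx_i and dx_i ∧ dx_i = 0. For each pair (i, j) with i < j, the coefficient of dx_i ∧ dx_j in alpha ∧ beta is (alpha_i * beta_j - alpha_j * beta_i). Collecting: alpha ∧ beta = (2) dy ∧ dz.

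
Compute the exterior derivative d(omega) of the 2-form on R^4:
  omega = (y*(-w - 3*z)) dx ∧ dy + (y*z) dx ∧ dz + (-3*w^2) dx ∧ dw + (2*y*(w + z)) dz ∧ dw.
d(omega) = (-3*y - z) dx ∧ dy ∧ dz + (-y) dx ∧ dy ∧ dw + (2*w + 2*z) dy ∧ dz ∧ dw

For a 2-form omega = sum_{i<j} g_{ij} dx_i ∧ dx_j, the exterior derivative is
  d(omega) = sum_{i<j} d(g_{ij}) ∧ dx_i ∧ dx_j = sum_{i<j, k} (∂g_{ij}/∂x_k) dx_k ∧ dx_i ∧ dx_j.
Expand each term, using dx_k ∧ dx_i ∧ dx_j = sgn(permutation) dx_{(a)} ∧ dx_{(b)} ∧ dx_{(c)} with (a < b < c) sorted:
  d(y*(-w - 3*z)) includes (∂/∂z)(y*(-w - 3*z)) dz = (-3*y) dz, which multiplied by dx ∧ dy gives (-3*y) dx ∧ dy ∧ dz
  d(y*(-w - 3*z)) includes (∂/∂w)(y*(-w - 3*z)) dw = (-y) dw, which multiplied by dx ∧ dy gives (-y) dx ∧ dy ∧ dw
  d(y*z) includes (∂/∂y)(y*z) dy = (z) dy, which multiplied by dx ∧ dz gives (-z) dx ∧ dy ∧ dz
  d(2*y*(w + z)) includes (∂/∂y)(2*y*(w + z)) dy = (2*w + 2*z) dy, which multiplied by dz ∧ dw gives (2*w + 2*z) dy ∧ dz ∧ dw
Collecting like 3-forms: d(omega) = (-3*y - z) dx ∧ dy ∧ dz + (-y) dx ∧ dy ∧ dw + (2*w + 2*z) dy ∧ dz ∧ dw.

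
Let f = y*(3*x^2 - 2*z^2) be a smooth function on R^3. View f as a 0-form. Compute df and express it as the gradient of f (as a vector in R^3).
df = (6*x*y) dx + (3*x^2 - 2*z^2) dy + (-4*y*z) dz; grad f = (6*x*y, 3*x^2 - 2*z^2, -4*y*z)

For a 0-form f, d f = (∂f/∂x) dx + (∂f/∂y) dy + (∂f/∂z) dz. The components of the vector representation are exactly the entries of grad f in Cartesian coordinates:
  ∂f/∂x = 6*x*y
  ∂f/∂y = 3*x^2 - 2*z^2
  ∂f/∂z = -4*y*z.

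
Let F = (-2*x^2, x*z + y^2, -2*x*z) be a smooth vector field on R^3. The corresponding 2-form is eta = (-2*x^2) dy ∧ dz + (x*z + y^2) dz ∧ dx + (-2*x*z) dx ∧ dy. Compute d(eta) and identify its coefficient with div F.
d(eta) = (-6*x + 2*y) dx ∧ dy ∧ dz; div F = -6*x + 2*y

For a 2-form in R^3 of the form above, applying d gives a 3-form with coefficient ∂P/∂x + ∂Q/∂y + ∂R/∂z:
  ∂P/∂x = -4*x
  ∂Q/∂y = 2*y
  ∂R/∂z = -2*x
Sum = -6*x + 2*y, which is exactly div F.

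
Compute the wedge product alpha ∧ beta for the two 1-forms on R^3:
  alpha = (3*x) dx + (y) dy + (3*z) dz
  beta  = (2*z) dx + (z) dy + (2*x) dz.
alpha ∧ beta = (z*(3*x - 2*y)) dx ∧ dy + (6*x^2 - 6*z^2) dx ∧ dz + (2*x*y - 3*z^2) dy ∧ dz

Distribute the wedge, using dx_i ∧ dx_j = -dx_j ∧ dx_i and dx_i ∧ dx_i = 0. For each pair (i, j) with i < j, the coefficient of dx_i ∧ dx_j in alpha ∧ beta is (alpha_i * beta_j - alpha_j * beta_i). Collecting: alpha ∧ beta = (z*(3*x - 2*y)) dx ∧ dy + (6*x^2 - 6*z^2) dx ∧ dz + (2*x*y - 3*z^2) dy ∧ dz.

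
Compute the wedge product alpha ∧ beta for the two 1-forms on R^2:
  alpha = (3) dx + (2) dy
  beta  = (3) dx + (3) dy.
alpha ∧ beta = (3) dx ∧ dy

Distribute the wedge, using dx_i ∧ dx_j = -dx_j ∧ dx_i and dx_i ∧ dx_i = 0. For each pair (i, j) with i < j, the coefficient of dx_i ∧ dx_j in alpha ∧ beta is (alpha_i * beta_j - alpha_j * beta_i). Collecting: alpha ∧ beta = (3) dx ∧ dy.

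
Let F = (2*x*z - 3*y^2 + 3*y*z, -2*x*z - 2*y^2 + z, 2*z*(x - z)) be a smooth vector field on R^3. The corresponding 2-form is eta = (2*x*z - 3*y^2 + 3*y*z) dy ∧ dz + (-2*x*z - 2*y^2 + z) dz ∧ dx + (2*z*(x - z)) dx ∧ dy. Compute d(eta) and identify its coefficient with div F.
d(eta) = (2*x - 4*y - 2*z) dx ∧ dy ∧ dz; div F = 2*x - 4*y - 2*z

For a 2-form in R^3 of the form above, applying d gives a 3-form with coefficient ∂P/∂x + ∂Q/∂y + ∂R/∂z:
  ∂P/∂x = 2*z
  ∂Q/∂y = -4*y
  ∂R/∂z = 2*x - 4*z
Sum = 2*x - 4*y - 2*z, which is exactly div F.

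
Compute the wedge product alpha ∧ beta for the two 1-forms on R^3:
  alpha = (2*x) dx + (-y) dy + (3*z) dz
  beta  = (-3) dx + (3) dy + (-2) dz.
alpha ∧ beta = (6*x - 3*y) dx ∧ dy + (-4*x + 9*z) dx ∧ dz + (2*y - 9*z) dy ∧ dz

Distribute the wedge, using dx_i ∧ dx_j = -dx_j ∧ dx_i and dx_i ∧ dx_i = 0. For each pair (i, j) with i < j, the coefficient of dx_i ∧ dx_j in alpha ∧ beta is (alpha_i * beta_j - alpha_j * beta_i). Collecting: alpha ∧ beta = (6*x - 3*y) dx ∧ dy + (-4*x + 9*z) dx ∧ dz + (2*y - 9*z) dy ∧ dz.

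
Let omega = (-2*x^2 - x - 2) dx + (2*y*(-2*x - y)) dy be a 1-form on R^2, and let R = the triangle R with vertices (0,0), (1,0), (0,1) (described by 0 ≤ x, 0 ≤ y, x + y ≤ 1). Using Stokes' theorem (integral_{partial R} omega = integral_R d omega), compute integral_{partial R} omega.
integral_(partial R) omega = -2/3

Stokes: integral_partial_R omega = integral_R d omega with d omega = (∂Q/∂x - ∂P/∂y) dx ∧ dy.
  ∂Q/∂x = -4*y
  ∂P/∂y = 0
  integrand = ∂Q/∂x - ∂P/∂y = -4*y.
Integrating over R: integral_0^1 integral_0^{1-x} (-4*y) dy dx = -2/3.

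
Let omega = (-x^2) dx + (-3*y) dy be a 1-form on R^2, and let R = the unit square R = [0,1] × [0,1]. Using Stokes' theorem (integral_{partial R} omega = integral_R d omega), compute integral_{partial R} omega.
integral_(partial R) omega = 0

Stokes: integral_partial_R omega = integral_R d omega with d omega = (∂Q/∂x - ∂P/∂y) dx ∧ dy.
  ∂Q/∂x = 0
  ∂P/∂y = 0
  integrand = ∂Q/∂x - ∂P/∂y = 0.
Integrating over R: integral_0^1 integral_0^1 (0) dx dy = 0.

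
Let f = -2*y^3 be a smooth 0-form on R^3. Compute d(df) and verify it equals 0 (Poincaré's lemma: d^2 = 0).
d(df) = 0

Step 1: df = sum_i (∂f/∂x_i) dx_i = (0) dx + (-6*y^2) dy + (0) dz.
Step 2: Apply d again. Using the 1-form formula, the coefficient of dx ∧ dy in d(df) is ∂^2 f/∂x ∂y - ∂^2 f/∂y ∂x = (0) - (0) = 0 (equality of mixed partials for smooth f).
Similarly for dx ∧ dz and dy ∧ dz — all coefficients vanish. So d(df) = 0.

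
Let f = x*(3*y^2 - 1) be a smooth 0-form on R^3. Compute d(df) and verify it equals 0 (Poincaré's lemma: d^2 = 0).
d(df) = 0

Step 1: df = sum_i (∂f/∂x_i) dx_i = (3*y^2 - 1) dx + (6*x*y) dy + (0) dz.
Step 2: Apply d again. Using the 1-form formula, the coefficient of dx ∧ dy in d(df) is ∂^2 f/∂x ∂y - ∂^2 f/∂y ∂x = (6*y) - (6*y) = 0 (equality of mixed partials for smooth f).
Similarly for dx ∧ dz and dy ∧ dz — all coefficients vanish. So d(df) = 0.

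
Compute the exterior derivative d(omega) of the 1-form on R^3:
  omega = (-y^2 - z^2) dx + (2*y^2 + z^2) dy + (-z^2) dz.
d(omega) = (2*y) dx ∧ dy + (2*z) dx ∧ dz + (-2*z) dy ∧ dz

For a 1-form omega = sum_i f_i dx_i, the exterior derivative is
  d(omega) = sum_{i < j} (∂f_j/∂x_i - ∂f_i/∂x_j) dx_i ∧ dx_j.
  coefficient of dx ∧ dy: ∂f_2/∂x - ∂f_1/∂y = ∂(2*y^2 + z^2)/∂x - ∂(-y^2 - z^2)/∂y = 2*y
  coefficient of dx ∧ dz: ∂f_3/∂x - ∂f_1/∂z = ∂(-z^2)/∂x - ∂(-y^2 - z^2)/∂z = 2*z
  coefficient of dy ∧ dz: ∂f_3/∂y - ∂f_2/∂z = ∂(-z^2)/∂y - ∂(2*y^2 + z^2)/∂z = -2*z
Assembling: d(omega) = (2*y) dx ∧ dy + (2*z) dx ∧ dz + (-2*z) dy ∧ dz.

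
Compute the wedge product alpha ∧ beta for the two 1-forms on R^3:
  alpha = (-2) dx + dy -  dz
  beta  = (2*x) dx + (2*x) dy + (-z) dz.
alpha ∧ beta = (-6*x) dx ∧ dy + (2*x + 2*z) dx ∧ dz + (2*x - z) dy ∧ dz

Distribute the wedge, using dx_i ∧ dx_j = -dx_j ∧ dx_i and dx_i ∧ dx_i = 0. For each pair (i, j) with i < j, the coefficient of dx_i ∧ dx_j in alpha ∧ beta is (alpha_i * beta_j - alpha_j * beta_i). Collecting: alpha ∧ beta = (-6*x) dx ∧ dy + (2*x + 2*z) dx ∧ dz + (2*x - z) dy ∧ dz.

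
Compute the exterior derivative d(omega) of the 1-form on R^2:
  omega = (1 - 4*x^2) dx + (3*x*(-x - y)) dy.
d(omega) = (-6*x - 3*y) dx ∧ dy

For a 1-form omega = sum_i f_i dx_i, the exterior derivative is
  d(omega) = sum_{i < j} (∂f_j/∂x_i - ∂f_i/∂x_j) dx_i ∧ dx_j.
  coefficient of dx ∧ dy: ∂f_2/∂x - ∂f_1/∂y = ∂(3*x*(-x - y))/∂x - ∂(1 - 4*x^2)/∂y = -6*x - 3*y
Assembling: d(omega) = (-6*x - 3*y) dx ∧ dy.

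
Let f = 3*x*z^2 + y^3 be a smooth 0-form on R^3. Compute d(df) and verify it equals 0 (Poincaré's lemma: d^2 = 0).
d(df) = 0

Step 1: df = sum_i (∂f/∂x_i) dx_i = (3*z^2) dx + (3*y^2) dy + (6*x*z) dz.
Step 2: Apply d again. Using the 1-form formula, the coefficient of dx ∧ dy in d(df) is ∂^2 f/∂x ∂y - ∂^2 f/∂y ∂x = (0) - (0) = 0 (equality of mixed partials for smooth f).
Similarly for dx ∧ dz and dy ∧ dz — all coefficients vanish. So d(df) = 0.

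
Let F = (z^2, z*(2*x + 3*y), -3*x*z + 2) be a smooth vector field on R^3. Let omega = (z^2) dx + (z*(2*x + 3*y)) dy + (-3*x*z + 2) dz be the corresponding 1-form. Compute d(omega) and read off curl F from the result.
d(omega) = (-2*x - 3*y) dy ∧ dz + (5*z) dz ∧ dx + (2*z) dx ∧ dy; curl F = (-2*x - 3*y, 5*z, 2*z)

d omega = sum_{i<j} (∂f_j/∂x_i - ∂f_i/∂x_j) dx_i ∧ dx_j. Under the identification (dy ∧ dz, dz ∧ dx, dx ∧ dy) ↔ (e_x, e_y, e_z), the coefficients are exactly the components of curl F. Compute:
  ∂R/∂y - ∂Q/∂z = (0) - (2*x + 3*y) = -2*x - 3*y
  ∂P/∂z - ∂R/∂x = (2*z) - (-3*z) = 5*z
  ∂Q/∂x - ∂P/∂y = (2*z) - (0) = 2*z.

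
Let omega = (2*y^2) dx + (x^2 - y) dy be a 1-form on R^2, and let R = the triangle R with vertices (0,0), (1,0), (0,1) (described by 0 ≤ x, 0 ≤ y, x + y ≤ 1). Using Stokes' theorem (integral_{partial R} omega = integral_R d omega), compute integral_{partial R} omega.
integral_(partial R) omega = -1/3

Stokes: integral_partial_R omega = integral_R d omega with d omega = (∂Q/∂x - ∂P/∂y) dx ∧ dy.
  ∂Q/∂x = 2*x
  ∂P/∂y = 4*y
  integrand = ∂Q/∂x - ∂P/∂y = 2*x - 4*y.
Integrating over R: integral_0^1 integral_0^{1-x} (2*x - 4*y) dy dx = -1/3.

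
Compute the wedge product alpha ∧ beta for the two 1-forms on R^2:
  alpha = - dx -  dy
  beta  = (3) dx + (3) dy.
alpha ∧ beta = 0

Distribute the wedge, using dx_i ∧ dx_j = -dx_j ∧ dx_i and dx_i ∧ dx_i = 0. For each pair (i, j) with i < j, the coefficient of dx_i ∧ dx_j in alpha ∧ beta is (alpha_i * beta_j - alpha_j * beta_i). Collecting: alpha ∧ beta = 0.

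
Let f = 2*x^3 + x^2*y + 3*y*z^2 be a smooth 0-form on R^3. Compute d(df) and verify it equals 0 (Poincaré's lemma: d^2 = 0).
d(df) = 0

Step 1: df = sum_i (∂f/∂x_i) dx_i = (2*x*(3*x + y)) dx + (x^2 + 3*z^2) dy + (6*y*z) dz.
Step 2: Apply d again. Using the 1-form formula, the coefficient of dx ∧ dy in d(df) is ∂^2 f/∂x ∂y - ∂^2 f/∂y ∂x = (2*x) - (2*x) = 0 (equality of mixed partials for smooth f).
Similarly for dx ∧ dz and dy ∧ dz — all coefficients vanish. So d(df) = 0.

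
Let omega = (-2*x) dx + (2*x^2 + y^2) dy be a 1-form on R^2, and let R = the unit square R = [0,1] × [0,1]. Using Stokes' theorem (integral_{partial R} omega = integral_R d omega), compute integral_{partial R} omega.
integral_(partial R) omega = 2

Stokes: integral_partial_R omega = integral_R d omega with d omega = (∂Q/∂x - ∂P/∂y) dx ∧ dy.
  ∂Q/∂x = 4*x
  ∂P/∂y = 0
  integrand = ∂Q/∂x - ∂P/∂y = 4*x.
Integrating over R: integral_0^1 integral_0^1 (4*x) dx dy = 2.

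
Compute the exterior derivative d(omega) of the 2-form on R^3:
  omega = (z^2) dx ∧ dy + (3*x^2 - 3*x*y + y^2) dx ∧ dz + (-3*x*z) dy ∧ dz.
d(omega) = (3*x - 2*y - z) dx ∧ dy ∧ dz

For a 2-form omega = sum_{i<j} g_{ij} dx_i ∧ dx_j, the exterior derivative is
  d(omega) = sum_{i<j} d(g_{ij}) ∧ dx_i ∧ dx_j = sum_{i<j, k} (∂g_{ij}/∂x_k) dx_k ∧ dx_i ∧ dx_j.
Expand each term, using dx_k ∧ dx_i ∧ dx_j = sgn(permutation) dx_{(a)} ∧ dx_{(b)} ∧ dx_{(c)} with (a < b < c) sorted:
  d(z^2) includes (∂/∂z)(z^2) dz = (2*z) dz, which multiplied by dx ∧ dy gives (2*z) dx ∧ dy ∧ dz
  d(3*x^2 - 3*x*y + y^2) includes (∂/∂y)(3*x^2 - 3*x*y + y^2) dy = (-3*x + 2*y) dy, which multiplied by dx ∧ dz gives (3*x - 2*y) dx ∧ dy ∧ dz
  d(-3*x*z) includes (∂/∂x)(-3*x*z) dx = (-3*z) dx, which multiplied by dy ∧ dz gives (-3*z) dx ∧ dy ∧ dz
Collecting like 3-forms: d(omega) = (3*x - 2*y - z) dx ∧ dy ∧ dz.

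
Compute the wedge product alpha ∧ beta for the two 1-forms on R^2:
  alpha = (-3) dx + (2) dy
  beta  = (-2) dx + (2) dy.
alpha ∧ beta = (-2) dx ∧ dy

Distribute the wedge, using dx_i ∧ dx_j = -dx_j ∧ dx_i and dx_i ∧ dx_i = 0. For each pair (i, j) with i < j, the coefficient of dx_i ∧ dx_j in alpha ∧ beta is (alpha_i * beta_j - alpha_j * beta_i). Collecting: alpha ∧ beta = (-2) dx ∧ dy.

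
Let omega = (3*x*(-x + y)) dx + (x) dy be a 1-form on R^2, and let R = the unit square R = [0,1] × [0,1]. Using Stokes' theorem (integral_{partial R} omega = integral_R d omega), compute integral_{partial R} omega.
integral_(partial R) omega = -1/2

Stokes: integral_partial_R omega = integral_R d omega with d omega = (∂Q/∂x - ∂P/∂y) dx ∧ dy.
  ∂Q/∂x = 1
  ∂P/∂y = 3*x
  integrand = ∂Q/∂x - ∂P/∂y = 1 - 3*x.
Integrating over R: integral_0^1 integral_0^1 (1 - 3*x) dx dy = -1/2.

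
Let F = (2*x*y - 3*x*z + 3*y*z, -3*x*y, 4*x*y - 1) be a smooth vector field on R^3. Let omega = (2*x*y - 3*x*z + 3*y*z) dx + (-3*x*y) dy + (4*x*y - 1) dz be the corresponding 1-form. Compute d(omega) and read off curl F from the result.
d(omega) = (4*x) dy ∧ dz + (-3*x - y) dz ∧ dx + (-2*x - 3*y - 3*z) dx ∧ dy; curl F = (4*x, -3*x - y, -2*x - 3*y - 3*z)

d omega = sum_{i<j} (∂f_j/∂x_i - ∂f_i/∂x_j) dx_i ∧ dx_j. Under the identification (dy ∧ dz, dz ∧ dx, dx ∧ dy) ↔ (e_x, e_y, e_z), the coefficients are exactly the components of curl F. Compute:
  ∂R/∂y - ∂Q/∂z = (4*x) - (0) = 4*x
  ∂P/∂z - ∂R/∂x = (-3*x + 3*y) - (4*y) = -3*x - y
  ∂Q/∂x - ∂P/∂y = (-3*y) - (2*x + 3*z) = -2*x - 3*y - 3*z.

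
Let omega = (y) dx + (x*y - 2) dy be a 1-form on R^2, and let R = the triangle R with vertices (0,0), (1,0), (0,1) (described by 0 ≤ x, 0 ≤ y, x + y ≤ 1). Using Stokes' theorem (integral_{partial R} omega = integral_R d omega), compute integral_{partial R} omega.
integral_(partial R) omega = -1/3

Stokes: integral_partial_R omega = integral_R d omega with d omega = (∂Q/∂x - ∂P/∂y) dx ∧ dy.
  ∂Q/∂x = y
  ∂P/∂y = 1
  integrand = ∂Q/∂x - ∂P/∂y = y - 1.
Integrating over R: integral_0^1 integral_0^{1-x} (y - 1) dy dx = -1/3.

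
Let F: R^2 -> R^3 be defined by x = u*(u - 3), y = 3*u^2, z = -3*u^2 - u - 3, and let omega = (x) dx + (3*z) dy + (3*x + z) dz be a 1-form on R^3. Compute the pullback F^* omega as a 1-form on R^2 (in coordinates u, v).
F^* omega = (-52*u^3 + 33*u^2 - 17*u + 3) du

Using F^*(f dg) = (f ∘ F) d(g ∘ F), substitute each coordinate x_i by F_i(u, v) in f_i, and replace dx_i by d F_i = (∂F_i/∂u) du + (∂F_i/∂v) dv.
  For the x component: f_1(F) = u*(u - 3); d F_1 = (2*u - 3) du + (0) dv
  For the y component: f_2(F) = -9*u^2 - 3*u - 9; d F_2 = (6*u) du + (0) dv
  For the z component: f_3(F) = -10*u - 3; d F_3 = (-6*u - 1) du + (0) dv
Combining and collecting du, dv coefficients:
  coeff of du: -52*u^3 + 33*u^2 - 17*u + 3
  coeff of dv: 0
F^* omega = (-52*u^3 + 33*u^2 - 17*u + 3) du.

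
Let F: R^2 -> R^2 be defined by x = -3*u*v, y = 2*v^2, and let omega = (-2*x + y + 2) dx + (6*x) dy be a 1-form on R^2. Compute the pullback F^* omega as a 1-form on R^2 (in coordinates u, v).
F^* omega = (6*v*(-3*u*v - v^2 - 1)) du + (6*u*(-3*u*v - 13*v^2 - 1)) dv

Using F^*(f dg) = (f ∘ F) d(g ∘ F), substitute each coordinate x_i by F_i(u, v) in f_i, and replace dx_i by d F_i = (∂F_i/∂u) du + (∂F_i/∂v) dv.
  For the x component: f_1(F) = 6*u*v + 2*v^2 + 2; d F_1 = (-3*v) du + (-3*u) dv
  For the y component: f_2(F) = -18*u*v; d F_2 = (0) du + (4*v) dv
Combining and collecting du, dv coefficients:
  coeff of du: 6*v*(-3*u*v - v^2 - 1)
  coeff of dv: 6*u*(-3*u*v - 13*v^2 - 1)
F^* omega = (6*v*(-3*u*v - v^2 - 1)) du + (6*u*(-3*u*v - 13*v^2 - 1)) dv.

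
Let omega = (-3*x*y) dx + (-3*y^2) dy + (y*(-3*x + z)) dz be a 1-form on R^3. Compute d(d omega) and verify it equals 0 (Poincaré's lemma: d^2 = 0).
d(d omega) = 0

Step 1: d omega = sum_{i<j} (∂f_j/∂x_i - ∂f_i/∂x_j) dx_i ∧ dx_j:
  coeff of dx ∧ dy: 3*x
  coeff of dx ∧ dz: -3*y
  coeff of dy ∧ dz: -3*x + z
Step 2: Apply d again to each 2-form coefficient. The only possible 3-form in R^3 is dx ∧ dy ∧ dz, with coefficient
  ∂(coeff of dy∧dz)/∂x - ∂(coeff of dx∧dz)/∂y + ∂(coeff of dx∧dy)/∂z
  = ∂/∂x (-3*x + z) - ∂/∂y (-3*y) + ∂/∂z (3*x).
Each of these terms simplifies to sums of mixed partials that cancel in pairs. The result is 0 (by equality of mixed partials for smooth functions — Schwarz / Clairaut).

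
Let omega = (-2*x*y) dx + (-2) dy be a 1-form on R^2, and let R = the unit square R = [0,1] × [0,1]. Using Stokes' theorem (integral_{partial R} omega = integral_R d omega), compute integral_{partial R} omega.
integral_(partial R) omega = 1

Stokes: integral_partial_R omega = integral_R d omega with d omega = (∂Q/∂x - ∂P/∂y) dx ∧ dy.
  ∂Q/∂x = 0
  ∂P/∂y = -2*x
  integrand = ∂Q/∂x - ∂P/∂y = 2*x.
Integrating over R: integral_0^1 integral_0^1 (2*x) dx dy = 1.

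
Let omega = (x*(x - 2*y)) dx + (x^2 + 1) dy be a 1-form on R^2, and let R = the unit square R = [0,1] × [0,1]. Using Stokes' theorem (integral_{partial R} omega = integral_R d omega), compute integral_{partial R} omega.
integral_(partial R) omega = 2

Stokes: integral_partial_R omega = integral_R d omega with d omega = (∂Q/∂x - ∂P/∂y) dx ∧ dy.
  ∂Q/∂x = 2*x
  ∂P/∂y = -2*x
  integrand = ∂Q/∂x - ∂P/∂y = 4*x.
Integrating over R: integral_0^1 integral_0^1 (4*x) dx dy = 2.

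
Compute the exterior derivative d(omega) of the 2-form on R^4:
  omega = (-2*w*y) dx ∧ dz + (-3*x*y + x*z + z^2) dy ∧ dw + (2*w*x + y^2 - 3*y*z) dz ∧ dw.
d(omega) = (2*w) dx ∧ dy ∧ dz + (2*w - 2*y) dx ∧ dz ∧ dw + (-3*y + z) dx ∧ dy ∧ dw + (-x + 2*y - 5*z) dy ∧ dz ∧ dw

For a 2-form omega = sum_{i<j} g_{ij} dx_i ∧ dx_j, the exterior derivative is
  d(omega) = sum_{i<j} d(g_{ij}) ∧ dx_i ∧ dx_j = sum_{i<j, k} (∂g_{ij}/∂x_k) dx_k ∧ dx_i ∧ dx_j.
Expand each term, using dx_k ∧ dx_i ∧ dx_j = sgn(permutation) dx_{(a)} ∧ dx_{(b)} ∧ dx_{(c)} with (a < b < c) sorted:
  d(-2*w*y) includes (∂/∂y)(-2*w*y) dy = (-2*w) dy, which multiplied by dx ∧ dz gives (2*w) dx ∧ dy ∧ dz
  d(-2*w*y) includes (∂/∂w)(-2*w*y) dw = (-2*y) dw, which multiplied by dx ∧ dz gives (-2*y) dx ∧ dz ∧ dw
  d(-3*x*y + x*z + z^2) includes (∂/∂x)(-3*x*y + x*z + z^2) dx = (-3*y + z) dx, which multiplied by dy ∧ dw gives (-3*y + z) dx ∧ dy ∧ dw
  d(-3*x*y + x*z + z^2) includes (∂/∂z)(-3*x*y + x*z + z^2) dz = (x + 2*z) dz, which multiplied by dy ∧ dw gives (-x - 2*z) dy ∧ dz ∧ dw
  d(2*w*x + y^2 - 3*y*z) includes (∂/∂x)(2*w*x + y^2 - 3*y*z) dx = (2*w) dx, which multiplied by dz ∧ dw gives (2*w) dx ∧ dz ∧ dw
  d(2*w*x + y^2 - 3*y*z) includes (∂/∂y)(2*w*x + y^2 - 3*y*z) dy = (2*y - 3*z) dy, which multiplied by dz ∧ dw gives (2*y - 3*z) dy ∧ dz ∧ dw
Collecting like 3-forms: d(omega) = (2*w) dx ∧ dy ∧ dz + (2*w - 2*y) dx ∧ dz ∧ dw + (-3*y + z) dx ∧ dy ∧ dw + (-x + 2*y - 5*z) dy ∧ dz ∧ dw.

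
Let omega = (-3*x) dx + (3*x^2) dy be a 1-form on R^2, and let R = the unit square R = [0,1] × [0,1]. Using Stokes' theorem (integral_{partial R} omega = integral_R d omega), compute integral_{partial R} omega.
integral_(partial R) omega = 3

Stokes: integral_partial_R omega = integral_R d omega with d omega = (∂Q/∂x - ∂P/∂y) dx ∧ dy.
  ∂Q/∂x = 6*x
  ∂P/∂y = 0
  integrand = ∂Q/∂x - ∂P/∂y = 6*x.
Integrating over R: integral_0^1 integral_0^1 (6*x) dx dy = 3.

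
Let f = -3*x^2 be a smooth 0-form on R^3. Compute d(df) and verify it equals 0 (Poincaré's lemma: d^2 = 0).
d(df) = 0

Step 1: df = sum_i (∂f/∂x_i) dx_i = (-6*x) dx + (0) dy + (0) dz.
Step 2: Apply d again. Using the 1-form formula, the coefficient of dx ∧ dy in d(df) is ∂^2 f/∂x ∂y - ∂^2 f/∂y ∂x = (0) - (0) = 0 (equality of mixed partials for smooth f).
Similarly for dx ∧ dz and dy ∧ dz — all coefficients vanish. So d(df) = 0.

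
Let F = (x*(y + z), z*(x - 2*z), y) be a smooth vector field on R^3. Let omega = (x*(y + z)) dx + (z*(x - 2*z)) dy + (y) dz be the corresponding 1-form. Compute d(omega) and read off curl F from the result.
d(omega) = (-x + 4*z + 1) dy ∧ dz + (x) dz ∧ dx + (-x + z) dx ∧ dy; curl F = (-x + 4*z + 1, x, -x + z)

d omega = sum_{i<j} (∂f_j/∂x_i - ∂f_i/∂x_j) dx_i ∧ dx_j. Under the identification (dy ∧ dz, dz ∧ dx, dx ∧ dy) ↔ (e_x, e_y, e_z), the coefficients are exactly the components of curl F. Compute:
  ∂R/∂y - ∂Q/∂z = (1) - (x - 4*z) = -x + 4*z + 1
  ∂P/∂z - ∂R/∂x = (x) - (0) = x
  ∂Q/∂x - ∂P/∂y = (z) - (x) = -x + z.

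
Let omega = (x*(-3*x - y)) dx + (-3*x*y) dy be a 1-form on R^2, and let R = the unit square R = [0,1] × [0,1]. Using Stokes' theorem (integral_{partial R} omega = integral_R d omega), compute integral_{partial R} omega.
integral_(partial R) omega = -1

Stokes: integral_partial_R omega = integral_R d omega with d omega = (∂Q/∂x - ∂P/∂y) dx ∧ dy.
  ∂Q/∂x = -3*y
  ∂P/∂y = -x
  integrand = ∂Q/∂x - ∂P/∂y = x - 3*y.
Integrating over R: integral_0^1 integral_0^1 (x - 3*y) dx dy = -1.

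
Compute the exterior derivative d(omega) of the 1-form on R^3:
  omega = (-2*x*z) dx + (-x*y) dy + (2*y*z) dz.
d(omega) = (-y) dx ∧ dy + (2*x) dx ∧ dz + (2*z) dy ∧ dz

For a 1-form omega = sum_i f_i dx_i, the exterior derivative is
  d(omega) = sum_{i < j} (∂f_j/∂x_i - ∂f_i/∂x_j) dx_i ∧ dx_j.
  coefficient of dx ∧ dy: ∂f_2/∂x - ∂f_1/∂y = ∂(-x*y)/∂x - ∂(-2*x*z)/∂y = -y
  coefficient of dx ∧ dz: ∂f_3/∂x - ∂f_1/∂z = ∂(2*y*z)/∂x - ∂(-2*x*z)/∂z = 2*x
  coefficient of dy ∧ dz: ∂f_3/∂y - ∂f_2/∂z = ∂(2*y*z)/∂y - ∂(-x*y)/∂z = 2*z
Assembling: d(omega) = (-y) dx ∧ dy + (2*x) dx ∧ dz + (2*z) dy ∧ dz.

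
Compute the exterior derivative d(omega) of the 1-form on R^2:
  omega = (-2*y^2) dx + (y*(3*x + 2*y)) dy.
d(omega) = (7*y) dx ∧ dy

For a 1-form omega = sum_i f_i dx_i, the exterior derivative is
  d(omega) = sum_{i < j} (∂f_j/∂x_i - ∂f_i/∂x_j) dx_i ∧ dx_j.
  coefficient of dx ∧ dy: ∂f_2/∂x - ∂f_1/∂y = ∂(y*(3*x + 2*y))/∂x - ∂(-2*y^2)/∂y = 7*y
Assembling: d(omega) = (7*y) dx ∧ dy.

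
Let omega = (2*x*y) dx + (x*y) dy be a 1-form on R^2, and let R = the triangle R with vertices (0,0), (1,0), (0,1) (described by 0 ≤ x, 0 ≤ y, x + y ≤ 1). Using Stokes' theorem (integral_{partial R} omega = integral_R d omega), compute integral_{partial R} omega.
integral_(partial R) omega = -1/6

Stokes: integral_partial_R omega = integral_R d omega with d omega = (∂Q/∂x - ∂P/∂y) dx ∧ dy.
  ∂Q/∂x = y
  ∂P/∂y = 2*x
  integrand = ∂Q/∂x - ∂P/∂y = -2*x + y.
Integrating over R: integral_0^1 integral_0^{1-x} (-2*x + y) dy dx = -1/6.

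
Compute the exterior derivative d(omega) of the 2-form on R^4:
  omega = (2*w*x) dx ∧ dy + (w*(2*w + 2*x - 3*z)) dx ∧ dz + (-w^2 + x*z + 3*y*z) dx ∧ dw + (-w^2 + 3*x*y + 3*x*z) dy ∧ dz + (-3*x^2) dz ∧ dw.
d(omega) = (2*x - 3*z) dx ∧ dy ∧ dw + (4*w - 5*x - 3*y - 3*z) dx ∧ dz ∧ dw + (3*y + 3*z) dx ∧ dy ∧ dz + (-2*w) dy ∧ dz ∧ dw

For a 2-form omega = sum_{i<j} g_{ij} dx_i ∧ dx_j, the exterior derivative is
  d(omega) = sum_{i<j} d(g_{ij}) ∧ dx_i ∧ dx_j = sum_{i<j, k} (∂g_{ij}/∂x_k) dx_k ∧ dx_i ∧ dx_j.
Expand each term, using dx_k ∧ dx_i ∧ dx_j = sgn(permutation) dx_{(a)} ∧ dx_{(b)} ∧ dx_{(c)} with (a < b < c) sorted:
  d(2*w*x) includes (∂/∂w)(2*w*x) dw = (2*x) dw, which multiplied by dx ∧ dy gives (2*x) dx ∧ dy ∧ dw
  d(w*(2*w + 2*x - 3*z)) includes (∂/∂w)(w*(2*w + 2*x - 3*z)) dw = (4*w + 2*x - 3*z) dw, which multiplied by dx ∧ dz gives (4*w + 2*x - 3*z) dx ∧ dz ∧ dw
  d(-w^2 + x*z + 3*y*z) includes (∂/∂y)(-w^2 + x*z + 3*y*z) dy = (3*z) dy, which multiplied by dx ∧ dw gives (-3*z) dx ∧ dy ∧ dw
  d(-w^2 + x*z + 3*y*z) includes (∂/∂z)(-w^2 + x*z + 3*y*z) dz = (x + 3*y) dz, which multiplied by dx ∧ dw gives (-x - 3*y) dx ∧ dz ∧ dw
  d(-w^2 + 3*x*y + 3*x*z) includes (∂/∂x)(-w^2 + 3*x*y + 3*x*z) dx = (3*y + 3*z) dx, which multiplied by dy ∧ dz gives (3*y + 3*z) dx ∧ dy ∧ dz
  d(-w^2 + 3*x*y + 3*x*z) includes (∂/∂w)(-w^2 + 3*x*y + 3*x*z) dw = (-2*w) dw, which multiplied by dy ∧ dz gives (-2*w) dy ∧ dz ∧ dw
  d(-3*x^2) includes (∂/∂x)(-3*x^2) dx = (-6*x) dx, which multiplied by dz ∧ dw gives (-6*x) dx ∧ dz ∧ dw
Collecting like 3-forms: d(omega) = (2*x - 3*z) dx ∧ dy ∧ dw + (4*w - 5*x - 3*y - 3*z) dx ∧ dz ∧ dw + (3*y + 3*z) dx ∧ dy ∧ dz + (-2*w) dy ∧ dz ∧ dw.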